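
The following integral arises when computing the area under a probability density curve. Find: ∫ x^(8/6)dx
Power rule: ∫ x^(4/3) dx = x^(7/3)/(7/3)+C

Answer: (3/7)·x^(7/3)+C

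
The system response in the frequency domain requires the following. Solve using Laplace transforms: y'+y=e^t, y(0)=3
Take L: sY - 3 + Y = 1/(s-1)
Y(s + 1) = 1/(s-1) + 3
Y = 1/((s-1)(s + 1)) + 3/(s + 1)
Partial fractions: 1/((s-1)(s + 1)) = (1/2)/(s-1) - (1/2)/(s + 1)
So Y = (1/2)/(s-1) + (5/2)/(s + 1)
Inverse Laplace transform (L^(-1){1/(s-1)} = e^t, L^(-1){1/(s + 1)} = e^(-t)):

Answer: y(t) = (1/2)·e^t + (5/2)·e^(-t)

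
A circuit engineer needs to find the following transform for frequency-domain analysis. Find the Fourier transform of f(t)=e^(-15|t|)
Using the standard pair: F{e^(-a|t|)} = 2a/(a^2+omega^2)
With a = 15: F(omega) = 30/(225+omega^2)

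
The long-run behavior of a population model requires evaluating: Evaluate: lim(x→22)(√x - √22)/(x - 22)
Multiply by conjugate (√x + √22)/(√x + √22):
=(x - 22)/((x - 22)(√x + √22))=1/(√x + √22)
As x → 22: 1/(2√22)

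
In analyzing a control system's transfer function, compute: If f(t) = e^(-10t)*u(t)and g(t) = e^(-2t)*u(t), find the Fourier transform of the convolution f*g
By the convolution theorem: F{f*g} = F(omega)*G(omega)
F(omega) = 1/(10 + j*omega), G(omega) = 1/(2 + j*omega)
F{f*g} = 1/((10 + j*omega)(2 + j*omega))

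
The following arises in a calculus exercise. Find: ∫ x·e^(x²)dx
Let u=x², du=2x dx
∫ (1/2)e^u du=e^u/2+C

Answer: e^(x²)/2+C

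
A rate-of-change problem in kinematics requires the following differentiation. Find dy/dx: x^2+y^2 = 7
Differentiate: 2x + 2y·(dy/dx)=0
dy/dx=-2x/(2y)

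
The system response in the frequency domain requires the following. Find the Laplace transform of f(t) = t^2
L{t^n} = n!/s^(n+1)
L{t^2} = 2!/s^3 = 2/s^3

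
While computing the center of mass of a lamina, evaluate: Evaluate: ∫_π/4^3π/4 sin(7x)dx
Antiderivative: -cos(7x)/7
Evaluate at bounds: [-cos(7·3π/4)/7] - [-cos(7·π/4)/7]
=(-(-√2/2) + (√2/2))/7=√2/7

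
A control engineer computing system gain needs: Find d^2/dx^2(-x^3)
Apply power rule 2 times:
d^1: -3x^2
d^2: -6x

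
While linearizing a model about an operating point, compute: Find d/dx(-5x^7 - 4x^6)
Power rule: d/dx(ax^n)=n·a·x^(n-1)
Term by term: -35·x^6-24·x^5

Answer: -35x^6-24x^5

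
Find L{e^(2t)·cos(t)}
First shifting: L{e^(at)f(t)} = F(s-a)
L{cos(t)} = s/(s²+1)
Shift: (s-2)/((s-2)²+1)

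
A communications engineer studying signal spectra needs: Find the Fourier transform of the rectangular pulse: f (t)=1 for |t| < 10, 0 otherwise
F(omega) = integral from -10 to 10 of e^(-j * omega * t) dt
= 2 * sin(10 * omega)/omega = 20 * sinc(10 * omega/pi)

Answer: 2 * sin(10 * omega)/omega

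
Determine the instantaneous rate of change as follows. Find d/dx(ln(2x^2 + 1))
Chain rule: d/dx[ln(u)]=u'/u where u=2x^2 + 1
u'=4x

Answer: (4x)/(2x^2 + 1)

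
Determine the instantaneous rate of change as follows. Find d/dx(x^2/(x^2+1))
Quotient rule: (f/g)'=(f'g - fg')/g²
f=x^2, f'=2x
g=x^2 + 1, g'=2x

Answer: (2x·(x^2 + 1) - 2x^3)/(x^2 + 1)²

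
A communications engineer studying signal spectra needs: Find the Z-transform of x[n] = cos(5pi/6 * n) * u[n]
Z{cos(w0 * n) * u[n]} = z(z - cos(w0))/(z^2 - 2z * cos(w0) + 1)
With w0 = 5pi/6: X(z) = z(z - cos(5pi/6))/(z^2 - 2z * cos(5pi/6) + 1)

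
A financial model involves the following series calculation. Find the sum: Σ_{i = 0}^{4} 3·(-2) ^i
Geometric series: S=a(1 - r^n)/(1 - r)
a=3, r=-2, n=5
S=3(1+32)/3=33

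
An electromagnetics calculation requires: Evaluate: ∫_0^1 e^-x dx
Antiderivative: -e^-x
Evaluate: -(e^-1 - 1)

Answer: (e^-1 - 1)/(-1)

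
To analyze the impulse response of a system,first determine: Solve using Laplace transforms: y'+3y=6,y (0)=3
Take L of both sides: sY(s) - 3 + 3Y(s) = 6/s
Y(s)(s + 3) = 6/s + 3
Y(s) = 6/(s(s + 3)) + 3/(s + 3)
Partial fractions: 6/(s(s + 3)) = 2/s - 2/(s + 3)
So Y(s) = 2/s + 1/(s + 3)
Inverse transform (L^(-1){1/s} = 1, L^(-1){1/(s + 3)} = e^(-3t)):

Answer: y(t) = 2 + e^(-3t)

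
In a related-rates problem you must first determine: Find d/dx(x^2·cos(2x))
Product rule: (fg)'=f'g+fg'
f=x^2, f'=2x
g=cos(2x), g'=-2·sin(2x)

Answer: 2x·cos(2x)-2x^2·sin(2x)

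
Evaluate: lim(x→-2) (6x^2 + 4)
Polynomial is continuous, so substitute x = -2:
6·(-2)^2 + 4 = 28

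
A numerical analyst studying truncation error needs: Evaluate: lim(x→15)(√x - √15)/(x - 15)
Multiply by conjugate (√x + √15)/(√x + √15):
= (x - 15)/((x - 15)(√x + √15)) = 1/(√x + √15)
As x → 15: 1/(2√15)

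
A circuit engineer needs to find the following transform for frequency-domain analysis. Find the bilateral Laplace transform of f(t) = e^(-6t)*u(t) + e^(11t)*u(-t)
For e^(-6t)*u(t): L = 1/(s+6), Re(s) > -6
For e^(11t)*u(-t): L = -1/(s-11), Re(s) < 11
Combined: F(s) = 1/(s+6)-1/(s-11), -6 < Re(s) < 11

Answer: 1/(s+6)-1/(s-11), ROC: -6 < Re(s) < 11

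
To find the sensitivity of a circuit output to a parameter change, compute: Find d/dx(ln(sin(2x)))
Chain rule: d/dx[ln(u)] = u'/u where u = sin(2x)
u' = 2cos(2x)

Answer: (2cos(2x))/(sin(2x))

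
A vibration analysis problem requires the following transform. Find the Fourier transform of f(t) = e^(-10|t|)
Using the standard pair: F{e^(-a|t|)}=2a/(a^2+omega^2)
With a=10: F(omega)=20/(100+omega^2)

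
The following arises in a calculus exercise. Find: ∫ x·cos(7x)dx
By parts: u=x, dv=cos(7x) dx
du=dx, v=sin(7x)/7
=x·sin(7x)/7 + cos(7x)/7² + C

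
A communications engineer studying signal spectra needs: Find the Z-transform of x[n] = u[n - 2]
Using the time-shift property: Z{u[n-2]} = z^(-2) * z/(z-1)
= z^(-1)/(z-1)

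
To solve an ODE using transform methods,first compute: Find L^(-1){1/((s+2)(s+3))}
Partial fractions: 1/((s+2)(s+3)) = A/(s+2)+B/(s+3)
Cover-up: A = 1/(s+3)|_{s = -2} = 1; B = 1/(s+2)|_{s = -3} = -1
L^(-1) = e^(-2t) - e^(-3t)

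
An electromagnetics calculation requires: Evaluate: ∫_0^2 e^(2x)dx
Antiderivative: (1/2)e^(2x)
Evaluate: (1/2)(e^4-1)

Answer: (e^4-1)/2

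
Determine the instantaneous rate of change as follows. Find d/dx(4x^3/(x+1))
Quotient rule: (f/g)'=(f'g - fg')/g²
f=4x^3, f'=12x^2
g=x + 1, g'=1

Answer: (12x^2·(x + 1) - 4x^3)/(x + 1)²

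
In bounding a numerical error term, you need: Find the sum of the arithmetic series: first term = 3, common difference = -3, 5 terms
Last term: a_n=3+(5-1)·-3=-9
Sum=n(a_1+a_n)/2=5(3+(-9))/2=-15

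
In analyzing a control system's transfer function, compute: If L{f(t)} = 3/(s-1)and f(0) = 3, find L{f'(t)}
L{f'(t)} = s·F(s) - f(0) = 3s/(s-1)-3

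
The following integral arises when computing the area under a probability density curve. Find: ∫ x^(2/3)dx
Power rule: ∫ x^(2/3) dx = x^(5/3)/(5/3)+C

Answer: (3/5)·x^(5/3)+C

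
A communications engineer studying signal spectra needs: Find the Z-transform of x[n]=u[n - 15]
Using the time-shift property: Z{u[n-15]}=z^(-15)*z/(z-1)
=z^(-14)/(z-1)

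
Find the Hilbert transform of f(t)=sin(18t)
The Hilbert transform shifts each frequency component by -pi/2.
H{sin(wt)} = -cos(wt)
With w = 18: H{sin(18t)} = -cos(18t)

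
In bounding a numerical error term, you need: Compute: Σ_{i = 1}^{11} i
Using formula: Σ i^1 = n(n + 1)/2 = 11·12/2 = 66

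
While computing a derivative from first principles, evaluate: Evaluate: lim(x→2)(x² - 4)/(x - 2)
Factor: (x² - 4)=(x-2)(x+2)
Cancel (x-2): lim(x→2) (x+2)=4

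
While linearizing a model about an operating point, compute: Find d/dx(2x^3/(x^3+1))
Quotient rule: (f/g)'=(f'g - fg')/g²
f=2x^3, f'=6x^2
g=x^3+1, g'=3x^2

Answer: (6x^2·(x^3+1)-6x^5)/(x^3+1)²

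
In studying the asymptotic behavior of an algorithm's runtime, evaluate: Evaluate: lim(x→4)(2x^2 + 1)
Polynomial is continuous, so substitute x = 4:
2·4^2 + 1 = 33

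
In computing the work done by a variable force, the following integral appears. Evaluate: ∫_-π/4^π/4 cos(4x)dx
Antiderivative: sin(4x)/4
Evaluate at bounds: [sin(4·π/4)/4] - [sin(4·-π/4)/4]
= ((0) - (0))/4 = 0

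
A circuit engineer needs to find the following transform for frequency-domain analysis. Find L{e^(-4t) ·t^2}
First shifting: L{e^(at)f(t)} = F(s-a)
L{t^2} = 2/s^3
Shift s → s+4: 2/(s+4)^3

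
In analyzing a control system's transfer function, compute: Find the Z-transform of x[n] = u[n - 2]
Using the time-shift property: Z{u[n-2]} = z^(-2)*z/(z-1)
= z^(-1)/(z-1)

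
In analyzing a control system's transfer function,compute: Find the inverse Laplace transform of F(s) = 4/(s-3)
L^(-1){4/(s-a)}=c·e^(at)
Here a=3, c=4

Answer: 4e^(3t)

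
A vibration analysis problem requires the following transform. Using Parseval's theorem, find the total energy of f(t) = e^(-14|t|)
Parseval's theorem: E = integral |f(t)|^2 dt = (1/2pi) integral |F(omega)|^2 domega
E = integral_{-inf}^{inf} e^(-28|t|) dt = 2 * integral_0^inf e^(-28t) dt = 2/(2 * 14) = 1/14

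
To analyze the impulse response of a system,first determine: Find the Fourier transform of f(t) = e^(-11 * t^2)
The Fourier transform of a Gaussian e^(-a*t^2) is sqrt(pi/a)*e^(-omega^2/(4a)).
With a = 11: F(omega) = sqrt(pi/11)*e^(-omega^2/44)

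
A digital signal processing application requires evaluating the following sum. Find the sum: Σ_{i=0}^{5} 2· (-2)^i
Geometric series: S=a(1 - r^n)/(1 - r)
a=2, r=-2, n=6
S=2(1-64)/3=-42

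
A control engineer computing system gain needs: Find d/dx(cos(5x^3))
Chain rule: d/dx[cos(u)]=-sin(u)·u' where u=5x^3
u'=15x^2

Answer: -15x^2·sin(5x^3)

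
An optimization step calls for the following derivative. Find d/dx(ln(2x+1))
Chain rule: d/dx[ln(u)]=u'/u where u=2x+1
u'=2

Answer: (2)/(2x+1)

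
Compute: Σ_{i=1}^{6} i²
Using formula: Σ i^2 = n(n + 1)(2n + 1)/6 = 6·7·13/6 = 91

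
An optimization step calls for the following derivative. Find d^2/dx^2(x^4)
Apply power rule 2 times:
d^1: 4x^3
d^2: 12x^2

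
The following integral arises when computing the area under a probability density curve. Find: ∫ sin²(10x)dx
Using identity sin²(u) = (1 - cos(2u))/2:
∫ (1 - cos(20x))/2 dx = x/2 - sin(20x)/40 + C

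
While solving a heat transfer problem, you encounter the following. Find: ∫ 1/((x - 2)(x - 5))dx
Partial fractions: 1/((x-2)(x-5)) = A/(x-2) + B/(x-5)
A = -1/3, B = 1/3
∫ [-1/3· 1/(x-2) + 1/3· 1/(x-5)] dx
= (1/3)[ln|x-5| - ln|x-2|] + C

Answer: (1/3)·ln|(x-5)/(x-2)| + C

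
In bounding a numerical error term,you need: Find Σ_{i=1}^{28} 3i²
=3·n(n + 1)(2n + 1)/6=3·28·29·57/6=23142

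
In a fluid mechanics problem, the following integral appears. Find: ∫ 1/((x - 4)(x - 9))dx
Partial fractions: 1/((x-4)(x-9))=A/(x-4) + B/(x-9)
A=-1/5, B=1/5
∫ [-1/5· 1/(x-4) + 1/5· 1/(x-9)] dx
=(1/5)[ln|x-9| - ln|x-4|] + C

Answer: (1/5)·ln|(x-9)/(x-4)| + C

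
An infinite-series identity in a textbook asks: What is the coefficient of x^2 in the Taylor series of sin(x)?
sin(x) has only odd powers. Coefficient of x^2 = 0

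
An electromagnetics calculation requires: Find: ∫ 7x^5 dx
Using power rule: ∫ 7x^5 dx = 7/6 x^6 + C = (7/6)x^6 + C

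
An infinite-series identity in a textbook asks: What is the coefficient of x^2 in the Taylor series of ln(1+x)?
ln(1 + x)=Σ (-1)^(n + 1) x^n/n
Coefficient of x^2=(-1)^3/2=-1/2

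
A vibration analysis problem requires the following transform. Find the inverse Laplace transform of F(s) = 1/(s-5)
L^(-1){1/(s-a)}=c·e^(at)
Here a=5, c=1

Answer: e^(5t)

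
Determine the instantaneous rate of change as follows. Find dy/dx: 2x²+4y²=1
Differentiate: 4x+8y·(dy/dx)=0
dy/dx=-4x/(8y)=-(1/2)·(x/y)

Answer: dy/dx=-(1/2)·(x/y)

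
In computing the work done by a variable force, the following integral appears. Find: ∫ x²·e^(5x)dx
Integration by parts twice:
First: u = x², dv = e^(5x) dx => x²e^(5x)/5 - (2/5)∫ xe^(5x) dx
Second (∫ xe^(5x) dx): xe^(5x)/5 - e^(5x)/25
Combining: e^(5x)(x²/5-2x/25+2/125)+C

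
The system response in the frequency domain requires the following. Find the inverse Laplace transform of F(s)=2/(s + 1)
L^(-1){2/(s-a)} = c·e^(at)
Here a = -1, c = 2

Answer: 2e^(-t)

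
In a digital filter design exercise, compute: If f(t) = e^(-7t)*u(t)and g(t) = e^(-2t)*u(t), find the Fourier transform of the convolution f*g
By the convolution theorem: F{f * g}=F(omega) * G(omega)
F(omega)=1/(7+j * omega), G(omega)=1/(2+j * omega)
F{f * g}=1/((7+j * omega)(2+j * omega))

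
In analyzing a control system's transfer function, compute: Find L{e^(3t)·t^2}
First shifting: L{e^(at)f(t)}=F(s-a)
L{t^2}=2/s^3
Shift s → s-3: 2/(s-3)^3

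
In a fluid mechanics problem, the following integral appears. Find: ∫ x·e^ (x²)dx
Let u=x², du=2x dx
∫ (1/2)e^u du=e^u/2+C

Answer: e^(x²)/2+C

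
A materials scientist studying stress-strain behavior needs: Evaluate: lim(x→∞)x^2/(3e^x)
Apply L'Hôpital 2 times (∞/∞ each time):
Eventually get 2!/(3e^x) → 0

Answer: 0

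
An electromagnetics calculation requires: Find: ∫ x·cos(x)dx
By parts: u=x, dv=cos(x) dx
du=dx, v=sin(x)
=x·sin(x)+cos(x)+C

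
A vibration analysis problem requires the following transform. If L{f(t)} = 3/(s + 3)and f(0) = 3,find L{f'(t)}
L{f'(t)}=s·F(s) - f(0)=3s/(s + 3) - 3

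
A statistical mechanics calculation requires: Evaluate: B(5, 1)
B(x,y) = Γ(x)Γ(y)/Γ(x + y) = (x-1)!(y-1)!/(x + y-1)!
B(5,1) = 4!·0!/5! = 1/5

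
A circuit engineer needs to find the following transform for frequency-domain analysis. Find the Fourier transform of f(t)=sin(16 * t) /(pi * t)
sin(W * t)/(pi * t) = (W/pi) * sinc(W * t/pi) is the impulse response of the ideal low-pass filter with cutoff W (here W = 16).
Its Fourier transform is a rectangular function:
F(omega) = 1 for |omega| < 16, 0 otherwise

Answer: rect(omega/32) [i.e., 1 for |omega| < 16, 0 otherwise]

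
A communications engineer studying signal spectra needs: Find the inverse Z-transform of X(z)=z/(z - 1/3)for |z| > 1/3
Standard pair: z/(z-a) <-> a^n * u[n] for causal signals
With a=1/3: x[n]=(1/3)^n * u[n]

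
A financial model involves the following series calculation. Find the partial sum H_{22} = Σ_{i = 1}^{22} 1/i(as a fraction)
H_22 = 1 + 1/2 + 1/3 + ... + 1/22
= 19093197/5173168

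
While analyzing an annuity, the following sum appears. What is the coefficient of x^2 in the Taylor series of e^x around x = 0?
Taylor series of e^x = Σ x^n/n!
Coefficient of x^2 = 1/2! = 1/2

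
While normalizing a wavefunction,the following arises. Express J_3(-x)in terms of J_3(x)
For integer n: J_n(-x) = (-1)^n J_n(x)
With n = 3: J_3(-x) = (-1)^3 J_3(x) = -J_3(x)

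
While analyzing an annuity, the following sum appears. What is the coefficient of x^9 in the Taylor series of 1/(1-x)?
1/(1-x) = Σ x^n for |x|<1
All coefficients are 1

Answer: 1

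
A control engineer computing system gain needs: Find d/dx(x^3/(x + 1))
Quotient rule: (f/g)' = (f'g - fg')/g²
f = x^3, f' = 3x^2
g = x+1, g' = 1

Answer: (3x^2·(x+1) - x^3)/(x+1)²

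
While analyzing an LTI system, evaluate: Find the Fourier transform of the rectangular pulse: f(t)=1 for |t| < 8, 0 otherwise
F(omega)=integral from -8 to 8 of e^(-j*omega*t) dt
=2*sin(8*omega)/omega=16*sinc(8*omega/pi)

Answer: 2*sin(8*omega)/omega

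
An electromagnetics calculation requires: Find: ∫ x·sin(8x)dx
By parts: u=x, dv=sin(8x) dx
du=dx, v=-cos(8x)/8
=-x·cos(8x)/8 + sin(8x)/8² + C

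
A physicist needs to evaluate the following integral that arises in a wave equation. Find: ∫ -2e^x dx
Since d/dx[e^x]=+ e^x, we get -2e^x + C

Answer: -2e^x + C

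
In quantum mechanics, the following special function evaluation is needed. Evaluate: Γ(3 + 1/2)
Γ(n + 1/2) = (2n)!√π/(4^n·n!)
= 720√π/(64·6) = (15/8)·√π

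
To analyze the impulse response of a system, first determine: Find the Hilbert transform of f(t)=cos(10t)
The Hilbert transform shifts each frequency component by -pi/2.
H{cos(wt)} = sin(wt)
With w = 10: H{cos(10t)} = sin(10t)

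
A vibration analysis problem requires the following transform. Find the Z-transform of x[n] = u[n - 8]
Using the time-shift property: Z{u[n-8]} = z^(-8)*z/(z-1)
= z^(-7)/(z-1)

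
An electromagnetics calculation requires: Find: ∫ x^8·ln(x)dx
By parts: u=ln(x), dv=x^8 dx
du=1/x dx, v=x^9/9
=x^9·ln(x)/9 - ∫ x^8/9 dx
=x^9·ln(x)/9 - x^9/81+C

Answer: x^9(ln(x)/9-1/81)+C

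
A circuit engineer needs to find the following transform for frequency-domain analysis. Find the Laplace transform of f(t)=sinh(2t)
L{sinh(at)}=a/(s²-a²)
L{sinh(2t)}=2/(s²-4)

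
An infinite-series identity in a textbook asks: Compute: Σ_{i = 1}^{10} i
Using formula: Σ i^1 = n(n + 1)/2 = 10·11/2 = 55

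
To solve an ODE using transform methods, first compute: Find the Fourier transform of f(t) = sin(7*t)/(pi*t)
sin(W*t)/(pi*t)=(W/pi)*sinc(W*t/pi) is the impulse response of the ideal low-pass filter with cutoff W (here W=7).
Its Fourier transform is a rectangular function:
F(omega)=1 for |omega| < 7, 0 otherwise

Answer: rect(omega/14) [i.e., 1 for |omega| < 7, 0 otherwise]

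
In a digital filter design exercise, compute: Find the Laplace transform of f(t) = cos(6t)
L{cos(wt)} = s/(s² + w²)
L{cos(6t)} = s/(s² + 36)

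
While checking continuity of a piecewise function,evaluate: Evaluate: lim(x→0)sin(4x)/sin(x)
sin(u) ≈ u for small u:
sin(4x)/sin(x) ≈ 4x/(x) = 4/1

Answer: 4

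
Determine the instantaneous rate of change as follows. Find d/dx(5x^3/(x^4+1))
Quotient rule: (f/g)' = (f'g - fg')/g²
f = 5x^3, f' = 15x^2
g = x^4 + 1, g' = 4x^3

Answer: (15x^2·(x^4 + 1) - 20x^6)/(x^4 + 1)²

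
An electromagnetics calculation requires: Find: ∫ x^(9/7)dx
Power rule: ∫ x^(9/7) dx = x^(16/7)/(16/7)+C

Answer: (7/16)·x^(16/7)+C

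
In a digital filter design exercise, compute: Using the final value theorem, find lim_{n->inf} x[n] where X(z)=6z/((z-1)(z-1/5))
Final value theorem: lim x[n]=lim_{z->1} (z-1)*X(z)
(z-1)*X(z)=6z/(z-1/5)
As z->1: 6/(1 - 1/5)=6/(4/5)=15/2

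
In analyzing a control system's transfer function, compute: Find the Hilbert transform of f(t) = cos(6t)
The Hilbert transform shifts each frequency component by -pi/2.
H{cos(wt)} = sin(wt)
With w = 6: H{cos(6t)} = sin(6t)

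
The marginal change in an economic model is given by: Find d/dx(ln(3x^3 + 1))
Chain rule: d/dx[ln(u)]=u'/u where u=3x^3+1
u'=9x^2

Answer: (9x^2)/(3x^3+1)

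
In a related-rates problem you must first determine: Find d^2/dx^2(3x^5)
Apply power rule 2 times:
d^1: 15x^4
d^2: 60x^3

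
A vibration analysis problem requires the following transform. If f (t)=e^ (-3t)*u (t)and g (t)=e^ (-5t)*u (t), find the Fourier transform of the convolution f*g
By the convolution theorem: F{f * g}=F(omega) * G(omega)
F(omega)=1/(3+j * omega), G(omega)=1/(5+j * omega)
F{f * g}=1/((3+j * omega)(5+j * omega))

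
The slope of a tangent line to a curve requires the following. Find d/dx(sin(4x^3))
Chain rule: d/dx[sin(u)]=cos(u)·u' where u=4x^3
u'=12x^2

Answer: 12x^2·cos(4x^3)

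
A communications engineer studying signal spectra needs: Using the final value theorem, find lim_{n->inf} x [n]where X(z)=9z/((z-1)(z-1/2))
Final value theorem: lim x[n]=lim_{z->1} (z-1) * X(z)
(z-1) * X(z)=9z/(z-1/2)
As z->1: 9/(1-1/2)=9/(1/2)=18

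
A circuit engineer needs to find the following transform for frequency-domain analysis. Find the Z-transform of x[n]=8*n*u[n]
Z{n * u[n]}=z/(z-1)^2
By linearity: Z{8 * n * u[n]}=8z/(z-1)^2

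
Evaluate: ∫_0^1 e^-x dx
Antiderivative: -e^-x
Evaluate: -(e^-1-1)

Answer: (e^-1-1)/(-1)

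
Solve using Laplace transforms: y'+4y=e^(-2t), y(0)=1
Take L: sY - 1+4Y=1/(s+2)
Y(s+4)=1/(s+2)+1
Y=1/((s+2)(s+4))+1/(s+4)
Partial fractions: 1/((s+2)(s+4))=(1/2)/(s+2) - (1/2)/(s+4)
So Y=(1/2)/(s+2)+(1/2)/(s+4)
Inverse Laplace transform (L^(-1){1/(s+2)}=e^(-2t), L^(-1){1/(s+4)}=e^(-4t)):

Answer: y(t)=(1/2)·e^(-2t)+(1/2)·e^(-4t)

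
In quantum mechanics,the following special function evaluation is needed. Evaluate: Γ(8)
Γ(n)=(n-1)! for positive integers
Γ(8)=7!=5040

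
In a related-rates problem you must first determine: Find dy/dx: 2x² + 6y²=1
Differentiate: 4x + 12y·(dy/dx) = 0
dy/dx = -4x/(12y) = -(1/3)·(x/y)

Answer: dy/dx = -(1/3)·(x/y)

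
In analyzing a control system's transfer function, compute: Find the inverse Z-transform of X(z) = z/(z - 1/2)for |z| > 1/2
Standard pair: z/(z-a) <-> a^n * u[n] for causal signals
With a=1/2: x[n]=(1/2)^n * u[n]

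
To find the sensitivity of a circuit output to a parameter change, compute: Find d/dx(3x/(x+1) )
Quotient rule: (f/g)'=(f'g - fg')/g²
f=3x, f'=3
g=x + 1, g'=1

Answer: (3·(x + 1) - 3x)/(x + 1)²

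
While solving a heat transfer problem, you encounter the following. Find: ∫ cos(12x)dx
Using substitution u = 12x: ∫ cos(u) du/12 = sin(u)/12+C

Answer: (1/12)sin(12x)+C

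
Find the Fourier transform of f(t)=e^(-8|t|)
Using the standard pair: F{e^(-a|t|)}=2a/(a^2 + omega^2)
With a=8: F(omega)=16/(64 + omega^2)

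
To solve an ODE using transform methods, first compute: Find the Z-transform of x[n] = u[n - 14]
Using the time-shift property: Z{u[n-14]} = z^(-14)*z/(z-1)
= z^(-13)/(z-1)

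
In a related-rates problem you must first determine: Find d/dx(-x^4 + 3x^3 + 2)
Power rule: d/dx(ax^n)=n·a·x^(n-1)
Term by term: -4·x^3+9·x^2

Answer: -4x^3+9x^2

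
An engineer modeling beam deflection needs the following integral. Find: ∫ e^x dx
Since d/dx[e^x] = +e^x, we get 1e^x+C

Answer: e^x+C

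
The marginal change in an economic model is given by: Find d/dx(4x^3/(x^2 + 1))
Quotient rule: (f/g)'=(f'g - fg')/g²
f=4x^3, f'=12x^2
g=x^2 + 1, g'=2x

Answer: (12x^2·(x^2 + 1) - 8x^4)/(x^2 + 1)²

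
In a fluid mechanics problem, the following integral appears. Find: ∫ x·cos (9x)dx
By parts: u = x, dv = cos(9x) dx
du = dx, v = sin(9x)/9
= x·sin(9x)/9+cos(9x)/9²+C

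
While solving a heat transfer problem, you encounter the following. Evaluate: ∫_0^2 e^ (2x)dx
Antiderivative: (1/2)e^(2x)
Evaluate: (1/2)(e^4 - 1)

Answer: (e^4 - 1)/2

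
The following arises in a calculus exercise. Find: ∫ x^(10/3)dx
Power rule: ∫ x^(10/3) dx=x^(13/3)/(13/3) + C

Answer: (3/13)·x^(13/3) + C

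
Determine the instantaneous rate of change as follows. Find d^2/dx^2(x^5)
Apply power rule 2 times:
d^1: 5x^4
d^2: 20x^3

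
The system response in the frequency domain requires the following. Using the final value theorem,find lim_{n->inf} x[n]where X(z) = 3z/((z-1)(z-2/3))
Final value theorem: lim x[n] = lim_{z->1} (z-1) * X(z)
(z-1) * X(z) = 3z/(z-2/3)
As z->1: 3/(1 - 2/3) = 3/(1/3) = 9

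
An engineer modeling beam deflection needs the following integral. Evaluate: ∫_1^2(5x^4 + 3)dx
Step 1: Find antiderivative F(x)=x^5 + 3x
Step 2: F(2) - F(1)=38 - (4)=34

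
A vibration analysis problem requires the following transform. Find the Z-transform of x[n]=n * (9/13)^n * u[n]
Using the property Z{n*a^n*u[n]} = az/(z-a)^2
With a = 9/13: X(z) = (9/13)z/(z - 9/13)^2, |z| > 9/13

Answer: (9/13)z/(z - 9/13)^2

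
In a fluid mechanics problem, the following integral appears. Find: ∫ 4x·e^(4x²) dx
Let u = 4x², du = 8x dx
∫ (1/2)e^u du = e^u/2 + C

Answer: e^(4x²)/2 + C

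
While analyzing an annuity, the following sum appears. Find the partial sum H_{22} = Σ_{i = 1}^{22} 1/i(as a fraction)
H_22 = 1+1/2+1/3+...+1/22
= 19093197/5173168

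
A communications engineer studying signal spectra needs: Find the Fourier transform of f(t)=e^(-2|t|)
Using the standard pair: F{e^(-a|t|)} = 2a/(a^2+omega^2)
With a = 2: F(omega) = 4/(4+omega^2)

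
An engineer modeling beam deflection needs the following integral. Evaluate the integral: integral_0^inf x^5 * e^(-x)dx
This is a Gamma integral. Substitute u=1x:
integral_0^inf x^5 * e^(-x) dx=(1/1^6) integral_0^inf u^5 * e^(-u) du
=Gamma(6)/1^6=5!/1^6=120/1

Answer: 120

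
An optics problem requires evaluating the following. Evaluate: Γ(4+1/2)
Γ(n + 1/2)=(2n)!√π/(4^n·n!)
=40320√π/(256·24)=(105/16)·√π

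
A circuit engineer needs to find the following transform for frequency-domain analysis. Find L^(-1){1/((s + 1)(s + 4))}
Partial fractions: 1/((s + 1)(s + 4))=A/(s + 1) + B/(s + 4)
Cover-up: A=1/(s + 4)|_{s=-1}=1/3; B=1/(s + 1)|_{s=-4}=-1/3
L^(-1)=(1/3)e^(-t) - (1/3)e^(-4t)

Answer: (1/3)(e^(-t) - e^(-4t))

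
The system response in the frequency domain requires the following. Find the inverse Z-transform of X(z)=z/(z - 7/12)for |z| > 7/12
Standard pair: z/(z-a) <-> a^n*u[n] for causal signals
With a = 7/12: x[n] = (7/12)^n*u[n]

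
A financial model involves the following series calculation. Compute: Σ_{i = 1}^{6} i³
Using formula: Σ i^3=[n(n + 1)/2]²=[6·7/2]²=441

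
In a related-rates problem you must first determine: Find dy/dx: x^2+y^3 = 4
Differentiate: 2x+3y^2·(dy/dx)=0
dy/dx=-2x/(3y^2)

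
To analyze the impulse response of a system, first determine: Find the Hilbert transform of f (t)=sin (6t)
The Hilbert transform shifts each frequency component by -pi/2.
H{sin(wt)}=-cos(wt)
With w=6: H{sin(6t)}=-cos(6t)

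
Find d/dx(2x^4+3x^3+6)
Power rule: d/dx(ax^n)=n·a·x^(n-1)
Term by term: 8·x^3 + 9·x^2

Answer: 8x^3 + 9x^2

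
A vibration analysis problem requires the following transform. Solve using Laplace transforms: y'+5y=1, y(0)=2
Take L of both sides: sY(s)-2+5Y(s) = 1/s
Y(s)(s+5) = 1/s+2
Y(s) = 1/(s(s+5))+2/(s+5)
Partial fractions: 1/(s(s+5)) = (1/5)/s - (1/5)/(s+5)
So Y(s) = (1/5)/s+(9/5)/(s+5)
Inverse transform (L^(-1){1/s} = 1, L^(-1){1/(s+5)} = e^(-5t)):

Answer: y(t) = 1/5+(9/5)·e^(-5t)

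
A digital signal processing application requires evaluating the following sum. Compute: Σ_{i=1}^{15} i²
Using formula: Σ i^2=n(n+1)(2n+1)/6=15·16·31/6=1240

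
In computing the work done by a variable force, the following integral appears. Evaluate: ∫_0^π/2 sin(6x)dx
Antiderivative: -cos(6x)/6
Evaluate at bounds: [-cos(6·π/2)/6] - [-cos(6·0)/6]
=(-(-1)+(1))/6=1/3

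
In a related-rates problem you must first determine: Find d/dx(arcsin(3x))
d/dx[arcsin(u)]=u'/√(1-u²), u=3x, u'=3

Answer: 3/√(1 - 9x²)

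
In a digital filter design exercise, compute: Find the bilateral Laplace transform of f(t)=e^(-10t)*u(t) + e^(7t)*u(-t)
For e^(-10t)*u(t): L=1/(s+10), Re(s) > -10
For e^(7t)*u(-t): L=-1/(s-7), Re(s) < 7
Combined: F(s)=1/(s+10)-1/(s-7), -10 < Re(s) < 7

Answer: 1/(s+10)-1/(s-7), ROC: -10 < Re(s) < 7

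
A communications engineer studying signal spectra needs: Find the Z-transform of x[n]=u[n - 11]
Using the time-shift property: Z{u[n-11]}=z^(-11) * z/(z-1)
=z^(-10)/(z-1)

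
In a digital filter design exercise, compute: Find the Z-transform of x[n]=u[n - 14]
Using the time-shift property: Z{u[n-14]}=z^(-14)*z/(z-1)
=z^(-13)/(z-1)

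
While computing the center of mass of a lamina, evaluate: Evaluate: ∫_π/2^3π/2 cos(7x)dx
Antiderivative: sin(7x)/7
Evaluate at bounds: [sin(7·3π/2)/7] - [sin(7·π/2)/7]
= ((1) - (-1))/7 = 2/7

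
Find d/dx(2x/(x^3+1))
Quotient rule: (f/g)' = (f'g - fg')/g²
f = 2x, f' = 2
g = x^3+1, g' = 3x^2

Answer: (2·(x^3+1)-6x^3)/(x^3+1)²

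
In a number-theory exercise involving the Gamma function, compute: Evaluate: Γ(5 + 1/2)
Γ(n+1/2)=(2n)!√π/(4^n·n!)
=3628800√π/(1024·120)=(945/32)·√π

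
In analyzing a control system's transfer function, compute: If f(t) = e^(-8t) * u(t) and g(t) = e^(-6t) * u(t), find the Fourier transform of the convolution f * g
By the convolution theorem: F{f*g} = F(omega)*G(omega)
F(omega) = 1/(8 + j*omega), G(omega) = 1/(6 + j*omega)
F{f*g} = 1/((8 + j*omega)(6 + j*omega))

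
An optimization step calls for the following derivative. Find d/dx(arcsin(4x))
d/dx[arcsin(u)] = u'/√(1-u²), u = 4x, u' = 4

Answer: 4/√(1-16x²)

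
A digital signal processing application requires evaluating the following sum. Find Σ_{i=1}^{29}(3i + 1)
= 3·Σ i+1·29 = 3·435+29 = 1334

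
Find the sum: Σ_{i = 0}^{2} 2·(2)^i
Geometric series: S = a(1 - r^n)/(1 - r)
a = 2, r = 2, n = 3
S = 2(1 - 8)/-1 = 14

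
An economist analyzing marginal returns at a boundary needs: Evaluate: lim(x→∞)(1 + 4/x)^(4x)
Rewrite as [(1+4/x)^x]^4.
lim(1+4/x)^x = e^4, so limit = (e^4)^4 = e^16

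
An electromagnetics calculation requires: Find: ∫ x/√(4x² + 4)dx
Let u=4x² + 4, du=8x dx
∫ (1/8)·u^(-1/2) du=√u/4 + C

Answer: √(4x² + 4)/4 + C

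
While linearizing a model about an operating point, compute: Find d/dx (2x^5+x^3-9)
Power rule: d/dx(ax^n) = n·a·x^(n-1)
Term by term: 10·x^4+3·x^2

Answer: 10x^4+3x^2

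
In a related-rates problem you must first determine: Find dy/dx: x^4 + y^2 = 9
Differentiate: 4x^3+2y·(dy/dx)=0
dy/dx=-4x^3/(2y)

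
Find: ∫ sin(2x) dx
Using substitution u=2x: ∫ sin(u) du/2=-cos(u)/2 + C

Answer: (-1/2)cos(2x) + C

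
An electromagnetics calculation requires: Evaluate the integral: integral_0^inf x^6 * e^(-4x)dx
This is a Gamma integral. Substitute u = 4x (du = 4 dx):
integral_0^inf x^6*e^(-4x) dx = (1/4^7) integral_0^inf u^6*e^(-u) du
= Gamma(7)/4^7 = 6!/4^7 = 720/16384

Answer: 45/1024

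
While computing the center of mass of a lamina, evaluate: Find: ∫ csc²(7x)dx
Since d/dx[-cot(7x)]=7csc²(7x), integral=-cot(7x)/7 + C

Answer: (-1/7)cot(7x) + C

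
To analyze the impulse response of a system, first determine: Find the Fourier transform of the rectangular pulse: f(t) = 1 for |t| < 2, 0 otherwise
F(omega) = integral from -2 to 2 of e^(-j*omega*t) dt
= 2*sin(2*omega)/omega = 4*sinc(2*omega/pi)

Answer: 2*sin(2*omega)/omega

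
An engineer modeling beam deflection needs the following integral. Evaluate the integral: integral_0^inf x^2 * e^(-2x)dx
This is a Gamma integral. Substitute u = 2x (du = 2 dx):
integral_0^inf x^2 * e^(-2x) dx = (1/2^3) integral_0^inf u^2 * e^(-u) du
= Gamma(3)/2^3 = 2!/2^3 = 2/8

Answer: 1/4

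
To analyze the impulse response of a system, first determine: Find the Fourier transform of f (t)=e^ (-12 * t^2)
The Fourier transform of a Gaussian e^(-a*t^2) is sqrt(pi/a)*e^(-omega^2/(4a)).
With a = 12: F(omega) = sqrt(pi/12)*e^(-omega^2/48)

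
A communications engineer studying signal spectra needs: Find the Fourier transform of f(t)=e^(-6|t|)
Using the standard pair: F{e^(-a|t|)} = 2a/(a^2+omega^2)
With a = 6: F(omega) = 12/(36+omega^2)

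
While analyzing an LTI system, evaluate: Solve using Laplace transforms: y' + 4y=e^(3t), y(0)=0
Take L: sY - 0 + 4Y = 1/(s-3)
Y(s + 4) = 1/(s-3) + 0
Y = 1/((s-3)(s + 4)) + 0/(s + 4)
Partial fractions: 1/((s-3)(s + 4)) = (1/7)/(s-3) - (1/7)/(s + 4)
So Y = (1/7)/(s-3) - (1/7)/(s + 4)
Inverse Laplace transform (L^(-1){1/(s-3)} = e^(3t), L^(-1){1/(s + 4)} = e^(-4t)):

Answer: y(t) = (1/7)·e^(3t) - (1/7)·e^(-4t)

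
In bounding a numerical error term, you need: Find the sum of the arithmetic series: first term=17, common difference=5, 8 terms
Last term: a_n=17+(8-1)·5=52
Sum=n(a_1+a_n)/2=8(17+52)/2=276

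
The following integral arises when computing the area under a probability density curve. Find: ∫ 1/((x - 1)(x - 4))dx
Partial fractions: 1/((x-1)(x-4))=A/(x-1)+B/(x-4)
A=-1/3, B=1/3
∫ [-1/3· 1/(x-1)+1/3· 1/(x-4)] dx
=(1/3)[ln|x-4| - ln|x-1|]+C

Answer: (1/3)·ln|(x-4)/(x-1)|+C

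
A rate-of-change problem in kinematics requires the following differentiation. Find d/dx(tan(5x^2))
Chain rule: d/dx[tan(u)]=sec²(u)·u' where u=5x^2
u'=10x

Answer: 10x·sec²(5x^2)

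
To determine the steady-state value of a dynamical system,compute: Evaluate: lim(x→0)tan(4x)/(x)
tan(u) ≈ u for small u:
tan(4x)/(x) ≈ 4x/(x) = 4/1

Answer: 4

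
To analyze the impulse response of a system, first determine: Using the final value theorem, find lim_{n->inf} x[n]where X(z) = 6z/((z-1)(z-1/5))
Final value theorem: lim x[n]=lim_{z->1} (z-1) * X(z)
(z-1) * X(z)=6z/(z-1/5)
As z->1: 6/(1-1/5)=6/(4/5)=15/2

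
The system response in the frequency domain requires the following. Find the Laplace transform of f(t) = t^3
L{t^n}=n!/s^(n + 1)
L{t^3}=3!/s^4=6/s^4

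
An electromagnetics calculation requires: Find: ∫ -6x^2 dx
Using power rule: ∫ -6x^2 dx = -6/3 x^3 + C = -2x^3 + C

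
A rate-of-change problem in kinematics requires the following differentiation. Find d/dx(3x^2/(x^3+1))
Quotient rule: (f/g)' = (f'g - fg')/g²
f = 3x^2, f' = 6x
g = x^3 + 1, g' = 3x^2

Answer: (6x·(x^3 + 1) - 9x^4)/(x^3 + 1)²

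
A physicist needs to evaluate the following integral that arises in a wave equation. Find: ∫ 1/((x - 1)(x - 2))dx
Partial fractions: 1/((x-1)(x-2))=A/(x-1)+B/(x-2)
A=-1, B=1
∫ [-1· 1/(x-1)+1· 1/(x-2)] dx
=(1)[ln|x-2| - ln|x-1|]+C

Answer: ln|(x-2)/(x-1)|+C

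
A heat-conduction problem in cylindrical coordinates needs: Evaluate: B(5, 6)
B(x,y)=Γ(x)Γ(y)/Γ(x+y)=(x-1)!(y-1)!/(x+y-1)!
B(5,6)=4!·5!/10!=1/1260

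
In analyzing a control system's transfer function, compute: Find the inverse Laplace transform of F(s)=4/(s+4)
L^(-1){4/(s-a)}=c·e^(at)
Here a=-4, c=4

Answer: 4e^(-4t)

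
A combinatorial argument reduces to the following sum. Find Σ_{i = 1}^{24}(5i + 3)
=5·Σ i+3·24=5·300+72=1572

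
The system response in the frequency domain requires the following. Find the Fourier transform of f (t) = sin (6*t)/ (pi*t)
sin(W * t)/(pi * t) = (W/pi) * sinc(W * t/pi) is the impulse response of the ideal low-pass filter with cutoff W (here W = 6).
Its Fourier transform is a rectangular function:
F(omega) = 1 for |omega| < 6, 0 otherwise

Answer: rect(omega/12) [i.e., 1 for |omega| < 6, 0 otherwise]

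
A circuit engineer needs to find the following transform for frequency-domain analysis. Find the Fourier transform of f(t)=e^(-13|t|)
Using the standard pair: F{e^(-a|t|)}=2a/(a^2 + omega^2)
With a=13: F(omega)=26/(169 + omega^2)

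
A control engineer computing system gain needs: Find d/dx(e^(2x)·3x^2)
Product rule: (fg)'=f'g + fg'
f=e^(2x), f'=2·e^(2x)
g=3x^2, g'=6x

Answer: 6·e^(2x)·x^2 + 6·e^(2x)·x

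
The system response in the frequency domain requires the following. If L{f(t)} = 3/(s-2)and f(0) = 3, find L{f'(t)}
L{f'(t)}=s·F(s) - f(0)=3s/(s-2) - 3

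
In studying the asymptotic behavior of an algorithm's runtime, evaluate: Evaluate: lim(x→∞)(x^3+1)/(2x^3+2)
Divide numerator and denominator by x^3:
lim (1+1/x^3)/(2+2/x^3)=1/2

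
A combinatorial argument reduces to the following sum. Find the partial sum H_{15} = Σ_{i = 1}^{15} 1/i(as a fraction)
H_15 = 1+1/2+1/3+...+1/15
= 1195757/360360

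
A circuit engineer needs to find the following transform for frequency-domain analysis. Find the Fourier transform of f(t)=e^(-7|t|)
Using the standard pair: F{e^(-a|t|)} = 2a/(a^2+omega^2)
With a = 7: F(omega) = 14/(49+omega^2)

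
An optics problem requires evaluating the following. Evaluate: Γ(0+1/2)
Γ(1/2) = √π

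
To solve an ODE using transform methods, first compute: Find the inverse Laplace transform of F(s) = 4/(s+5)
L^(-1){4/(s-a)}=c·e^(at)
Here a=-5, c=4

Answer: 4e^(-5t)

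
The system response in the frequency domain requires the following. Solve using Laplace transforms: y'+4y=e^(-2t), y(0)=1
Take L: sY - 1+4Y = 1/(s+2)
Y(s+4) = 1/(s+2)+1
Y = 1/((s+2)(s+4))+1/(s+4)
Partial fractions: 1/((s+2)(s+4)) = (1/2)/(s+2) - (1/2)/(s+4)
So Y = (1/2)/(s+2)+(1/2)/(s+4)
Inverse Laplace transform (L^(-1){1/(s+2)} = e^(-2t), L^(-1){1/(s+4)} = e^(-4t)):

Answer: y(t) = (1/2)·e^(-2t)+(1/2)·e^(-4t)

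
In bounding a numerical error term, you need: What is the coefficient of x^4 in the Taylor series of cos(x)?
cos(x)=Σ (-1)^k x^(2k)/(2k)!
For x^4: (-1)^2/4!=1/24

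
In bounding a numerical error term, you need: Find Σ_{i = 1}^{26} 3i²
= 3·n(n + 1)(2n + 1)/6 = 3·26·27·53/6 = 18603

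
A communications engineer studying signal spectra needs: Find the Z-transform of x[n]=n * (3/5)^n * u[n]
Using the property Z{n * a^n * u[n]}=az/(z-a)^2
With a=3/5: X(z)=(3/5)z/(z - 3/5)^2, |z| > 3/5

Answer: (3/5)z/(z - 3/5)^2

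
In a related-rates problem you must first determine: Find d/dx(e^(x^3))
Chain rule: d/dx[e^u] = e^u · u' where u = x^3
u' = 3x^2

Answer: 3x^2·e^(x^3)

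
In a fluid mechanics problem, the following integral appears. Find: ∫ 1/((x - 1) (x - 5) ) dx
Partial fractions: 1/((x-1)(x-5)) = A/(x-1) + B/(x-5)
A = -1/4, B = 1/4
∫ [-1/4· 1/(x-1) + 1/4· 1/(x-5)] dx
= (1/4)[ln|x-5| - ln|x-1|] + C

Answer: (1/4)·ln|(x-5)/(x-1)| + C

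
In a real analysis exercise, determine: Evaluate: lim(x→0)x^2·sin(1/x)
Squeeze theorem: -|x^2| ≤ x^2·sin(1/x) ≤ |x^2|
Since x^2 → 0 as x → 0, by squeeze theorem the limit is 0

Answer: 0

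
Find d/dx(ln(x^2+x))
Chain rule: d/dx[ln(u)] = u'/u where u = x^2+x
u' = 2x+1

Answer: (2x+1)/(x^2+x)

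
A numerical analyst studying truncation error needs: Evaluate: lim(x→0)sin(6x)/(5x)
L'Hôpital (0/0): lim 6cos(6x)/5 = 6/5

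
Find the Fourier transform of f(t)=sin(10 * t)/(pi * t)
sin(W*t)/(pi*t) = (W/pi)*sinc(W*t/pi) is the impulse response of the ideal low-pass filter with cutoff W (here W = 10).
Its Fourier transform is a rectangular function:
F(omega) = 1 for |omega| < 10, 0 otherwise

Answer: rect(omega/20) [i.e., 1 for |omega| < 10, 0 otherwise]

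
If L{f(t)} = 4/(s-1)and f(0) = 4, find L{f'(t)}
L{f'(t)}=s·F(s) - f(0)=4s/(s-1) - 4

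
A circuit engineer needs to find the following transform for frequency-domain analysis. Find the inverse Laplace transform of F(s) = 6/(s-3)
L^(-1){6/(s-a)}=c·e^(at)
Here a=3, c=6

Answer: 6e^(3t)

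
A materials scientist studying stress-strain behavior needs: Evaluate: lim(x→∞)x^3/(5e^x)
Apply L'Hôpital 3 times (∞/∞ each time):
Eventually get 3!/(5e^x) → 0

Answer: 0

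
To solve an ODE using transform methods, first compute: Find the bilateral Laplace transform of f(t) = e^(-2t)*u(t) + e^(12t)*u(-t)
For e^(-2t) * u(t): L=1/(s + 2), Re(s) > -2
For e^(12t) * u(-t): L=-1/(s-12), Re(s) < 12
Combined: F(s)=1/(s + 2) - 1/(s-12), -2 < Re(s) < 12

Answer: 1/(s + 2) - 1/(s-12), ROC: -2 < Re(s) < 12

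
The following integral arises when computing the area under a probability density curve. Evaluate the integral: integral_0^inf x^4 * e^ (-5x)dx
This is a Gamma integral. Substitute u=5x (du=5 dx):
integral_0^inf x^4 * e^(-5x) dx=(1/5^5) integral_0^inf u^4 * e^(-u) du
=Gamma(5)/5^5=4!/5^5=24/3125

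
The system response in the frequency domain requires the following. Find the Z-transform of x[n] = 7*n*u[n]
Z{n * u[n]} = z/(z-1)^2
By linearity: Z{7 * n * u[n]} = 7z/(z-1)^2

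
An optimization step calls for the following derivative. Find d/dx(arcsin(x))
d/dx[arcsin(u)] = u'/√(1-u²), u = x, u' = 1

Answer: 1/√(1-x²)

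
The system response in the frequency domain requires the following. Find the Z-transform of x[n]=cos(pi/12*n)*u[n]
Z{cos(w0*n)*u[n]} = z(z - cos(w0))/(z^2 - 2z*cos(w0) + 1)
With w0 = pi/12: X(z) = z(z - cos(pi/12))/(z^2 - 2z*cos(pi/12) + 1)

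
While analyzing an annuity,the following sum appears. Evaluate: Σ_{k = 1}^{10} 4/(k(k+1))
Partial fractions: 4/(k(k + 1))=4/k - 4/(k + 1)
Telescoping sum: 4(1 - 1/11)=4·10/11

Answer: 40/11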